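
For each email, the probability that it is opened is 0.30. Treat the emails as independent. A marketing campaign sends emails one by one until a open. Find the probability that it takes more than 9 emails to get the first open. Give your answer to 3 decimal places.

0.040

Y = number of emails to the first success; geometric, p = 0.30.
P(Y > 9) = P(first 9 all fail) = (1−p)^9 = 0.04035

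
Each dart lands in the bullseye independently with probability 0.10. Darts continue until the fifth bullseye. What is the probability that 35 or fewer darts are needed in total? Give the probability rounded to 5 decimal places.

Finishing within 35 darts ⇔ at least 5 successes in the first 35. With X ~ Binomial(35, 0.10), P(Y ≤ 35) = 1 − P(X ≤ 4).
  k=0: C(35,0)·0.10^0·0.90^35 = 0.0250316
  k=1: C(35,1)·0.10^1·0.90^34 = 0.0973449
  k=2: C(35,2)·0.10^2·0.90^33 = 0.1838738
  k=3: C(35,3)·0.10^3·0.90^32 = 0.2247346
  k=4: C(35,4)·0.10^4·0.90^31 = 0.1997641
1 − 0.7307490 = 0.2692510

0.26925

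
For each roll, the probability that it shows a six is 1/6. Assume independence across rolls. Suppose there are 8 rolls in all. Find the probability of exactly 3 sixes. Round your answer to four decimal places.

X ~ Binomial(n=8, p=0.166667).
P(X=3) = C(8,3) · p^3 · (1−p)^5
= 56 · 0.0046296 · 0.40188 = 0.104190

0.1042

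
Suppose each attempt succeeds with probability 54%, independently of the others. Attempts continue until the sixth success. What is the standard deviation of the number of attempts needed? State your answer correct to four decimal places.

3.0765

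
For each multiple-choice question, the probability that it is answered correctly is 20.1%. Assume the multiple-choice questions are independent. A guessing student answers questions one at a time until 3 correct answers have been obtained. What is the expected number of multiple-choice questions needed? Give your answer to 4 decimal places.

14.9254

Y = total multiple-choice questions until the third success; negative binomial with r=3, p=0.201.
E[Y] = r / p = 3 / 0.201 = 14.925373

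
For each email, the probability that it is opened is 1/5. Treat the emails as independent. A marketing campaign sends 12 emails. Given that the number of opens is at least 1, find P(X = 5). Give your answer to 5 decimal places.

0.05707

X ~ Binomial(12, 0.20). Want P(X=5 | X≥1) = P(X=5) / P(X≥1).
P(X=5) = C(12,5)·0.20^5·0.80^7 = 0.0531502
P(X≥1) = 1 − 0.0687195 = 0.9312805
Ratio = 0.0531502 / 0.9312805 = 0.0570722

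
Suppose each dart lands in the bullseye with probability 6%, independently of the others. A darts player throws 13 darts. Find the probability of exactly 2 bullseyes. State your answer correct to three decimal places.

0.142

X ~ Binomial(n=13, p=0.06).
P(X=2) = C(13,2) · p^2 · (1−p)^11
= 78 · 0.0036 · 0.5063 = 0.14217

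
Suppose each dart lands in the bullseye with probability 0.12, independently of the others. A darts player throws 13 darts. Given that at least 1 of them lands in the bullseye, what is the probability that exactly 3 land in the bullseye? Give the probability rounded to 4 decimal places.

X ~ Binomial(13, 0.12). Want P(X=3 | X≥1) = P(X=3) / P(X≥1).
P(X=3) = C(13,3)·0.12^3·0.88^10 = 0.137637
P(X≥1) = 1 − 0.189791 = 0.810209
Ratio = 0.137637 / 0.810209 = 0.169879

0.1699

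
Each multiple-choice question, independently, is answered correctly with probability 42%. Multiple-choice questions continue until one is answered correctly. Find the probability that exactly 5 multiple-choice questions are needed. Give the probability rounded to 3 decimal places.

Geometric (trials to first success), p = 0.42.
P(Y = 5) = (1−p)^4 · p = 0.11316 · 0.42 = 0.04753

0.048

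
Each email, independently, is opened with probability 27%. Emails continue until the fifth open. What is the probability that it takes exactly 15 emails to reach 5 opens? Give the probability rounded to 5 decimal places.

Y = trial on which the fifth success occurs; negative binomial, r=5, p=0.27.
P(Y=15) = C(14,4) · p^5 · (1−p)^10
= 1001 · 0.0014349 · 0.042976 = 0.0617279

0.06173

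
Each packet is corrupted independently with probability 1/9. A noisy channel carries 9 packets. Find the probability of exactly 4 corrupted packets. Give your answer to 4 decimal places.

0.0107

X ~ Binomial(n=9, p=0.111111).
P(X=4) = C(9,4) · p^4 · (1−p)^5
= 126 · 0.00015242 · 0.55493 = 0.010657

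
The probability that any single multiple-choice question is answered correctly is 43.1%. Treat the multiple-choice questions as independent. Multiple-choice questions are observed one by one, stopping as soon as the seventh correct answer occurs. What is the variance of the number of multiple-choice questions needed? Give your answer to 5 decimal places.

21.44153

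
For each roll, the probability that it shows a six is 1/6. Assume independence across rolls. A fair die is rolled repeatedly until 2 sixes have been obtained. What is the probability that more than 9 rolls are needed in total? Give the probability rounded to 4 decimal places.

0.5427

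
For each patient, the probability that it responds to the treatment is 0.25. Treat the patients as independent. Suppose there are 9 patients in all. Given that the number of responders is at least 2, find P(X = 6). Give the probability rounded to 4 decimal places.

X ~ Binomial(9, 0.25). Want P(X=6 | X≥2) = P(X=6) / P(X≥2).
P(X=6) = C(9,6)·0.25^6·0.75^3 = 0.008652
P(X≥2) = 1 − 0.075085 − 0.225254 = 0.699661
Ratio = 0.008652 / 0.699661 = 0.012366

0.0124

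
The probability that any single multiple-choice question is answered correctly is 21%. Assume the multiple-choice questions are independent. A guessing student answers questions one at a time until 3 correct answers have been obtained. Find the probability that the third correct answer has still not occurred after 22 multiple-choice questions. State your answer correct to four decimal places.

0.1296

Needing more than 22 multiple-choice questions ⇔ fewer than 3 successes in the first 22. With X ~ Binomial(22, 0.21), P(Y > 22) = P(X ≤ 2).
  k=0: C(22,0)·0.21^0·0.79^22 = 0.005595
  k=1: C(22,1)·0.21^1·0.79^21 = 0.032720
  k=2: C(22,2)·0.21^2·0.79^20 = 0.091326
P(X ≤ 2) = 0.129640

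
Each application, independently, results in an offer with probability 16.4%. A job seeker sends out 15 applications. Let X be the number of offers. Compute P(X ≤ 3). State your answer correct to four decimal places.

X ~ Binomial(15, 0.164); P(X ≤ 3) = Σ C(15,k) p^k (1−p)^(15−k) over k:
  k=0: C(15,0)·0.164^0·0.836^15 = 0.068092
  k=1: C(15,1)·0.164^1·0.836^14 = 0.200366
  k=2: C(15,2)·0.164^2·0.836^13 = 0.275143
  k=3: C(15,3)·0.164^3·0.836^12 = 0.233894
Total = 0.777494

0.7775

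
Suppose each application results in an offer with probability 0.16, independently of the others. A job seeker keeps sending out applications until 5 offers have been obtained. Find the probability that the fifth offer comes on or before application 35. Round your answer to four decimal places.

Finishing within 35 applications ⇔ at least 5 successes in the first 35. With X ~ Binomial(35, 0.16), P(Y ≤ 35) = 1 − P(X ≤ 4).
  k=0: C(35,0)·0.16^0·0.84^35 = 0.002238
  k=1: C(35,1)·0.16^1·0.84^34 = 0.014917
  k=2: C(35,2)·0.16^2·0.84^33 = 0.048303
  k=3: C(35,3)·0.16^3·0.84^32 = 0.101206
  k=4: C(35,4)·0.16^4·0.84^31 = 0.154219
1 − 0.320883 = 0.679117

0.6791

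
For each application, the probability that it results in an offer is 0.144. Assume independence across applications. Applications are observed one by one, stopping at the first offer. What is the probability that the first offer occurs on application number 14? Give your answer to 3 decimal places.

0.019

Geometric (trials to first success), p = 0.144.
P(Y = 14) = (1−p)^13 · p = 0.13248 · 0.144 = 0.01908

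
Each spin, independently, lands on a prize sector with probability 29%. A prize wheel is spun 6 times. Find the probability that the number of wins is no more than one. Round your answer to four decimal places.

X ~ Binomial(6, 0.29); P(X ≤ 1) = Σ C(6,k) p^k (1−p)^(6−k) over k:
  k=0: C(6,0)·0.29^0·0.71^6 = 0.128100
  k=1: C(6,1)·0.29^1·0.71^5 = 0.313936
Total = 0.442036

0.4420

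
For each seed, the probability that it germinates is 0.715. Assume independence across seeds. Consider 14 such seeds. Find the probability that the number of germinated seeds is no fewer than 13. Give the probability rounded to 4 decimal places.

0.0601

X ~ Binomial(14, 0.715); P(X ≥ 13) = Σ C(14,k) p^k (1−p)^(14−k) over k:
  k=13: C(14,13)·0.715^13·0.285^1 = 0.050927
  k=14: C(14,14)·0.715^14·0.285^0 = 0.009126
Total = 0.060053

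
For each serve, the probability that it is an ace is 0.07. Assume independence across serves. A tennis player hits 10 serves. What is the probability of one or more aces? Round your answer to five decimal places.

P(at least one) = 1 − P(none) = 1 − (1 − 0.07)^10
= 1 − 0.4839823 = 0.5160177

0.51602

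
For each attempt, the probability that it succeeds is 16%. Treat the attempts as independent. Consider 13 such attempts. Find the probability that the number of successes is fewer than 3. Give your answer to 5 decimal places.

X ~ Binomial(13, 0.16); P(X ≤ 2) = Σ C(13,k) p^k (1−p)^(13−k) over k:
  k=0: C(13,0)·0.16^0·0.84^13 = 0.1036647
  k=1: C(13,1)·0.16^1·0.84^12 = 0.2566934
  k=2: C(13,2)·0.16^2·0.84^11 = 0.2933639
Total = 0.6537220

0.65372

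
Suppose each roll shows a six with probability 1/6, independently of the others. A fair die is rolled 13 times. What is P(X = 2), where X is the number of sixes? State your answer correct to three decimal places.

X ~ Binomial(n=13, p=0.166667).
P(X=2) = C(13,2) · p^2 · (1−p)^11
= 78 · 0.027778 · 0.13459 = 0.29161

0.292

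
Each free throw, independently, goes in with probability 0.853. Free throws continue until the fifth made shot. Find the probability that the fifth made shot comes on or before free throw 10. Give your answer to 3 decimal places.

0.999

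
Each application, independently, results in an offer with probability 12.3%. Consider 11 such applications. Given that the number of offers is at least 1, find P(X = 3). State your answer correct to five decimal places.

0.14065

X ~ Binomial(11, 0.123). Want P(X=3 | X≥1) = P(X=3) / P(X≥1).
P(X=3) = C(11,3)·0.123^3·0.877^8 = 0.1074474
P(X≥1) = 1 − 0.2360454 = 0.7639546
Ratio = 0.1074474 / 0.7639546 = 0.1406464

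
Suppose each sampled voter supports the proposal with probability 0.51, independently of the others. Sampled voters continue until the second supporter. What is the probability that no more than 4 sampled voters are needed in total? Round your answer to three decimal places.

0.702

Finishing within 4 sampled voters ⇔ at least 2 successes in the first 4. With X ~ Binomial(4, 0.51), P(Y ≤ 4) = 1 − P(X ≤ 1).
  k=0: C(4,0)·0.51^0·0.49^4 = 0.05765
  k=1: C(4,1)·0.51^1·0.49^3 = 0.24000
1 − 0.29765 = 0.70235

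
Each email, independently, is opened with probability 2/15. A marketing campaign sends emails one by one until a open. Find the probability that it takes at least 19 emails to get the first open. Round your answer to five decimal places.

0.07609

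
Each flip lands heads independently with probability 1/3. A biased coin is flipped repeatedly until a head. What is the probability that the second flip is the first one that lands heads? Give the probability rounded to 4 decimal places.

0.2222

Geometric (trials to first success), p = 0.333333.
P(Y = 2) = (1−p)^1 · p = 0.66667 · 0.333333 = 0.222222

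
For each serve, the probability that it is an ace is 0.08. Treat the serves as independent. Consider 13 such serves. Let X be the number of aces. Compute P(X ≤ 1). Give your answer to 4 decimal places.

0.7206

X ~ Binomial(13, 0.08); P(X ≤ 1) = Σ C(13,k) p^k (1−p)^(13−k) over k:
  k=0: C(13,0)·0.08^0·0.92^13 = 0.338253
  k=1: C(13,1)·0.08^1·0.92^12 = 0.382373
Total = 0.720626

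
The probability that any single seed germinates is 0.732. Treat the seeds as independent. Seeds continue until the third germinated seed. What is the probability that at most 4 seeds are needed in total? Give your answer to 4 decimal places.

0.7076

Finishing within 4 seeds ⇔ at least 3 successes in the first 4. With X ~ Binomial(4, 0.732), P(Y ≤ 4) = 1 − P(X ≤ 2).
  k=0: C(4,0)·0.732^0·0.268^4 = 0.005159
  k=1: C(4,1)·0.732^1·0.268^3 = 0.056361
  k=2: C(4,2)·0.732^2·0.268^2 = 0.230910
1 − 0.292429 = 0.707571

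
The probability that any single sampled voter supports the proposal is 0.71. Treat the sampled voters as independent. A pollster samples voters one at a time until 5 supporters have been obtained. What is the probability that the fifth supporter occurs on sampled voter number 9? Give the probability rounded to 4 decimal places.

0.0893

Y = trial on which the fifth success occurs; negative binomial, r=5, p=0.71.
P(Y=9) = C(8,4) · p^5 · (1−p)^4
= 70 · 0.18042 · 0.0070728 = 0.089327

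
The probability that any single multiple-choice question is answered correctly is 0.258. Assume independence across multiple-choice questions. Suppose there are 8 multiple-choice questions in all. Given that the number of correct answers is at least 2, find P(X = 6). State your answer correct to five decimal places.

0.00697

X ~ Binomial(8, 0.258). Want P(X=6 | X≥2) = P(X=6) / P(X≥2).
P(X=6) = C(8,6)·0.258^6·0.742^2 = 0.0045466
P(X≥2) = 1 − 0.0918822 − 0.2555860 = 0.6525318
Ratio = 0.0045466 / 0.6525318 = 0.0069676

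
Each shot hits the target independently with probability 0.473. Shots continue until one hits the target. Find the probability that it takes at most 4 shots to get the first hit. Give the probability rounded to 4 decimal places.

0.9229

Y = number of shots to the first success; geometric, p = 0.473.
P(Y ≤ 4) = 1 − (1−p)^4 = 1 − 0.077133 = 0.922867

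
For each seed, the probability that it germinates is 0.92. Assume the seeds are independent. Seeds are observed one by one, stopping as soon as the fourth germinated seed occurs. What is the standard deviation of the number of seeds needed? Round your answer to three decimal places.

Y = total seeds until the fourth success; negative binomial with r=4, p=0.92.
SD(Y) = √[r(1−p)/p²] = √(0.37807) = 0.61488

0.615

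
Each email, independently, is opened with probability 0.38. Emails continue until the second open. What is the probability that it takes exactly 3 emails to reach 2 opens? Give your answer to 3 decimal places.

0.179

Y = trial on which the second success occurs; negative binomial, r=2, p=0.38.
P(Y=3) = C(2,1) · p^2 · (1−p)^1
= 2 · 0.1444 · 0.62 = 0.17906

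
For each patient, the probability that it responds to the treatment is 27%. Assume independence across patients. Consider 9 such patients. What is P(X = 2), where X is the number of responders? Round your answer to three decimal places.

X ~ Binomial(n=9, p=0.27).
P(X=2) = C(9,2) · p^2 · (1−p)^7
= 36 · 0.0729 · 0.11047 = 0.28993

0.290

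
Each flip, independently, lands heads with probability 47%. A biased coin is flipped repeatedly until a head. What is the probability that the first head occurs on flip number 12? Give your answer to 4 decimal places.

0.0004

Geometric (trials to first success), p = 0.47.
P(Y = 12) = (1−p)^11 · p = 0.0009269 · 0.47 = 0.000436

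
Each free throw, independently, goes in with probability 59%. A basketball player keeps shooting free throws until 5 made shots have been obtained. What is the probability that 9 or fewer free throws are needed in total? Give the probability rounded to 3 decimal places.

0.712

Finishing within 9 free throws ⇔ at least 5 successes in the first 9. With X ~ Binomial(9, 0.59), P(Y ≤ 9) = 1 − P(X ≤ 4).
  k=0: C(9,0)·0.59^0·0.41^9 = 0.00033
  k=1: C(9,1)·0.59^1·0.41^8 = 0.00424
  k=2: C(9,2)·0.59^2·0.41^7 = 0.02441
  k=3: C(9,3)·0.59^3·0.41^6 = 0.08195
  k=4: C(9,4)·0.59^4·0.41^5 = 0.17689
1 − 0.28781 = 0.71219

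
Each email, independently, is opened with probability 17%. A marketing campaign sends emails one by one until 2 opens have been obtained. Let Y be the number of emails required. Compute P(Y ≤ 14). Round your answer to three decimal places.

Finishing within 14 emails ⇔ at least 2 successes in the first 14. With X ~ Binomial(14, 0.17), P(Y ≤ 14) = 1 − P(X ≤ 1).
  k=0: C(14,0)·0.17^0·0.83^14 = 0.07364
  k=1: C(14,1)·0.17^1·0.83^13 = 0.21115
1 − 0.28479 = 0.71521

0.715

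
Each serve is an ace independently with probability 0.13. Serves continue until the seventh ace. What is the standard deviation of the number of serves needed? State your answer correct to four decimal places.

Y = total serves until the seventh success; negative binomial with r=7, p=0.13.
SD(Y) = √[r(1−p)/p²] = √(360.355030) = 18.983020

18.9830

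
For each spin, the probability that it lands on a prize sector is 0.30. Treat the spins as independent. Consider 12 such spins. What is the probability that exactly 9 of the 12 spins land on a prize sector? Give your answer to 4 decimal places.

X ~ Binomial(n=12, p=0.30).
P(X=9) = C(12,9) · p^9 · (1−p)^3
= 220 · 1.9683e-05 · 0.343 = 0.001485

0.0015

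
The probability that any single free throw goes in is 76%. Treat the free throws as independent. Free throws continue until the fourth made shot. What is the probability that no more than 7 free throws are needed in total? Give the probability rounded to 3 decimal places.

Finishing within 7 free throws ⇔ at least 4 successes in the first 7. With X ~ Binomial(7, 0.76), P(Y ≤ 7) = 1 − P(X ≤ 3).
  k=0: C(7,0)·0.76^0·0.24^7 = 0.00005
  k=1: C(7,1)·0.76^1·0.24^6 = 0.00102
  k=2: C(7,2)·0.76^2·0.24^5 = 0.00966
  k=3: C(7,3)·0.76^3·0.24^4 = 0.05097
1 − 0.06170 = 0.93830

0.938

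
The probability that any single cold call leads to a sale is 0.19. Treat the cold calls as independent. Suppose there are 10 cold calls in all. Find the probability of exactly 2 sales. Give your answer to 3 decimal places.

X ~ Binomial(n=10, p=0.19).
P(X=2) = C(10,2) · p^2 · (1−p)^8
= 45 · 0.0361 · 0.1853 = 0.30102

0.301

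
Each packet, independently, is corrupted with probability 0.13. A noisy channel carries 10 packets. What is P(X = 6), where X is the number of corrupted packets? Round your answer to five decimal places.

0.00058

X ~ Binomial(n=10, p=0.13).
P(X=6) = C(10,6) · p^6 · (1−p)^4
= 210 · 4.8268e-06 · 0.5729 = 0.0005807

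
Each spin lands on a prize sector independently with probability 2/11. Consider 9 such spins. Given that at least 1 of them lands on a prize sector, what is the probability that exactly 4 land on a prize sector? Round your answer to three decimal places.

0.060

X ~ Binomial(9, 0.181818). Want P(X=4 | X≥1) = P(X=4) / P(X≥1).
P(X=4) = C(9,4)·0.181818^4·0.818182^5 = 0.05049
P(X≥1) = 1 − 0.16430 = 0.83570
Ratio = 0.05049 / 0.83570 = 0.06041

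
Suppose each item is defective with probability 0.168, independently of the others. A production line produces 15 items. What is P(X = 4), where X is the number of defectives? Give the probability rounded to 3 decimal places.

X ~ Binomial(n=15, p=0.168).
P(X=4) = C(15,4) · p^4 · (1−p)^11
= 1365 · 0.00079659 · 0.13224 = 0.14379

0.144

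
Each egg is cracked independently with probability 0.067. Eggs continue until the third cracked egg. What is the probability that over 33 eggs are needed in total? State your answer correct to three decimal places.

Needing more than 33 eggs ⇔ fewer than 3 successes in the first 33. With X ~ Binomial(33, 0.067), P(Y > 33) = P(X ≤ 2).
  k=0: C(33,0)·0.067^0·0.933^33 = 0.10141
  k=1: C(33,1)·0.067^1·0.933^32 = 0.24033
  k=2: C(33,2)·0.067^2·0.933^31 = 0.27613
P(X ≤ 2) = 0.61787

0.618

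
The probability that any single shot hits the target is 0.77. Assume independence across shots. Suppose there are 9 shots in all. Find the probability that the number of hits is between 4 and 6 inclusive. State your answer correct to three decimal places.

0.337

X ~ Binomial(9, 0.77); P(4 ≤ X ≤ 6) = Σ C(9,k) p^k (1−p)^(9−k) over k:
  k=4: C(9,4)·0.77^4·0.23^5 = 0.02851
  k=5: C(9,5)·0.77^5·0.23^4 = 0.09544
  k=6: C(9,6)·0.77^6·0.23^3 = 0.21301
Total = 0.33696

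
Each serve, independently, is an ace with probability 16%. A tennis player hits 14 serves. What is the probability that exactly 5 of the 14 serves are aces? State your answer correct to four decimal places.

0.0437

X ~ Binomial(n=14, p=0.16).
P(X=5) = C(14,5) · p^5 · (1−p)^9
= 2002 · 0.00010486 · 0.20822 = 0.043710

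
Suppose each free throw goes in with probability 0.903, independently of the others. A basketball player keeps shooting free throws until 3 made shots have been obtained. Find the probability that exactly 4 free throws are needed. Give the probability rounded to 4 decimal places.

Y = trial on which the third success occurs; negative binomial, r=3, p=0.903.
P(Y=4) = C(3,2) · p^3 · (1−p)^1
= 3 · 0.73631 · 0.097 = 0.214267

0.2143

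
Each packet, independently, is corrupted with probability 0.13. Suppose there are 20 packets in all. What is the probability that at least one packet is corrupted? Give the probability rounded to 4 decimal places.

P(at least one) = 1 − P(none) = 1 − (1 − 0.13)^20
= 1 − 0.061714 = 0.938286

0.9383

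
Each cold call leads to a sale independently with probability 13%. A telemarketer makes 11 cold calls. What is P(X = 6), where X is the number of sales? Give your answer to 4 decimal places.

0.0011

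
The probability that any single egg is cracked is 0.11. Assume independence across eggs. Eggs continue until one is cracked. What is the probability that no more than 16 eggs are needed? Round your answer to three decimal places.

0.845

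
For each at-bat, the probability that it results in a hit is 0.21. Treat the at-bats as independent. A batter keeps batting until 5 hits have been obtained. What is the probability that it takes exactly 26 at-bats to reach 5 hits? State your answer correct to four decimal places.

Y = trial on which the fifth success occurs; negative binomial, r=5, p=0.21.
P(Y=26) = C(25,4) · p^5 · (1−p)^21
= 12650 · 0.00040841 · 0.0070822 = 0.036589

0.0366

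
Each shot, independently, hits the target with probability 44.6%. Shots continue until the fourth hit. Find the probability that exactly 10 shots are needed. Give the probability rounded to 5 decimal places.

0.09609

Y = trial on which the fourth success occurs; negative binomial, r=4, p=0.446.
P(Y=10) = C(9,3) · p^4 · (1−p)^6
= 84 · 0.039568 · 0.028911 = 0.0960898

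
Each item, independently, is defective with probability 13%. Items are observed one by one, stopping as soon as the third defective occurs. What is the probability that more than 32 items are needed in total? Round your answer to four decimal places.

Needing more than 32 items ⇔ fewer than 3 successes in the first 32. With X ~ Binomial(32, 0.13), P(Y > 32) = P(X ≤ 2).
  k=0: C(32,0)·0.13^0·0.87^32 = 0.011604
  k=1: C(32,1)·0.13^1·0.87^31 = 0.055487
  k=2: C(32,2)·0.13^2·0.87^30 = 0.128513
P(X ≤ 2) = 0.195604

0.1956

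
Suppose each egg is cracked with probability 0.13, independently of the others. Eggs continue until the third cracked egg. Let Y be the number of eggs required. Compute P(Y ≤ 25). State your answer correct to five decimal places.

Finishing within 25 eggs ⇔ at least 3 successes in the first 25. With X ~ Binomial(25, 0.13), P(Y ≤ 25) = 1 − P(X ≤ 2).
  k=0: C(25,0)·0.13^0·0.87^25 = 0.0307596
  k=1: C(25,1)·0.13^1·0.87^24 = 0.1149067
  k=2: C(25,2)·0.13^2·0.87^23 = 0.2060396
1 − 0.3517060 = 0.6482940

0.64829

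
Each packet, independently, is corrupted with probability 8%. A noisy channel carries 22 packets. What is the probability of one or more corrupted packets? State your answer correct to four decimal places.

0.8403

P(at least one) = 1 − P(none) = 1 − (1 − 0.08)^22
= 1 − 0.159710 = 0.840290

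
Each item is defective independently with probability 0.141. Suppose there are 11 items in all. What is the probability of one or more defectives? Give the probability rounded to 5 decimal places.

0.81210

P(at least one) = 1 − P(none) = 1 − (1 − 0.141)^11
= 1 − 0.1878991 = 0.8121009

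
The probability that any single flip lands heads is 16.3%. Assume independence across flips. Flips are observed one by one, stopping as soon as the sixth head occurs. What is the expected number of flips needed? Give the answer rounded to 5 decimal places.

36.80982

Y = total flips until the sixth success; negative binomial with r=6, p=0.163.
E[Y] = r / p = 6 / 0.163 = 36.8098160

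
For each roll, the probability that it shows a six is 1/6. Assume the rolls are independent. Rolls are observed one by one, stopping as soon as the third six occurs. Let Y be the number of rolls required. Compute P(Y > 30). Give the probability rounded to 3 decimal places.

Needing more than 30 rolls ⇔ fewer than 3 successes in the first 30. With X ~ Binomial(30, 0.166667), P(Y > 30) = P(X ≤ 2).
  k=0: C(30,0)·0.166667^0·0.833333^30 = 0.00421
  k=1: C(30,1)·0.166667^1·0.833333^29 = 0.02528
  k=2: C(30,2)·0.166667^2·0.833333^28 = 0.07330
P(X ≤ 2) = 0.10279

0.103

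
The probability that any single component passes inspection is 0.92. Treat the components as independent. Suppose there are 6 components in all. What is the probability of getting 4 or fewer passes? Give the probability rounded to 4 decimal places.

X ~ Binomial(6, 0.92); P(X ≤ 4) = Σ C(6,k) p^k (1−p)^(6−k) over k:
  k=0: C(6,0)·0.92^0·0.08^6 = 0.000000
  k=1: C(6,1)·0.92^1·0.08^5 = 0.000018
  k=2: C(6,2)·0.92^2·0.08^4 = 0.000520
  k=3: C(6,3)·0.92^3·0.08^3 = 0.007974
  k=4: C(6,4)·0.92^4·0.08^2 = 0.068774
Total = 0.077286

0.0773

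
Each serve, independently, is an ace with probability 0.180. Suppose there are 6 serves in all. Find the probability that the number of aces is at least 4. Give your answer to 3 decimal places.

0.012

X ~ Binomial(6, 0.18); P(X ≥ 4) = Σ C(6,k) p^k (1−p)^(6−k) over k:
  k=4: C(6,4)·0.18^4·0.82^2 = 0.01059
  k=5: C(6,5)·0.18^5·0.82^1 = 0.00093
  k=6: C(6,6)·0.18^6·0.82^0 = 0.00003
Total = 0.01155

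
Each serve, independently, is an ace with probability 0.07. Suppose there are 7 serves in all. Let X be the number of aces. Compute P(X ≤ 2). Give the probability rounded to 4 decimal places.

X ~ Binomial(7, 0.07); P(X ≤ 2) = Σ C(7,k) p^k (1−p)^(7−k) over k:
  k=0: C(7,0)·0.07^0·0.93^7 = 0.601701
  k=1: C(7,1)·0.07^1·0.93^6 = 0.317025
  k=2: C(7,2)·0.07^2·0.93^5 = 0.071586
Total = 0.990312

0.9903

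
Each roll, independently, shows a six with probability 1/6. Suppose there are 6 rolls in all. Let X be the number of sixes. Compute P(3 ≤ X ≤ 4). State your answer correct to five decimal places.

0.06162

X ~ Binomial(6, 0.166667); P(3 ≤ X ≤ 4) = Σ C(6,k) p^k (1−p)^(6−k) over k:
  k=3: C(6,3)·0.166667^3·0.833333^3 = 0.0535837
  k=4: C(6,4)·0.166667^4·0.833333^2 = 0.0080376
Total = 0.0616212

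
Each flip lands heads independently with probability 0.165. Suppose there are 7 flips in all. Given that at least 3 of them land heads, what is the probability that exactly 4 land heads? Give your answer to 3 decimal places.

0.162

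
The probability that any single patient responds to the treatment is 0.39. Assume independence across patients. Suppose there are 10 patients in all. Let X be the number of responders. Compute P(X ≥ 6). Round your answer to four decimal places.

X ~ Binomial(10, 0.39); P(X ≥ 6) = Σ C(10,k) p^k (1−p)^(10−k) over k:
  k=6: C(10,6)·0.39^6·0.61^4 = 0.102312
  k=7: C(10,7)·0.39^7·0.61^3 = 0.037379
  k=8: C(10,8)·0.39^8·0.61^2 = 0.008962
  k=9: C(10,9)·0.39^9·0.61^1 = 0.001273
  k=10: C(10,10)·0.39^10·0.61^0 = 0.000081
Total = 0.150007

0.1500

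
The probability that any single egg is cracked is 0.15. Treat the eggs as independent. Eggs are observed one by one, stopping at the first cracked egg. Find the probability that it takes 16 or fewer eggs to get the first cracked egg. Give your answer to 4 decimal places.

0.9257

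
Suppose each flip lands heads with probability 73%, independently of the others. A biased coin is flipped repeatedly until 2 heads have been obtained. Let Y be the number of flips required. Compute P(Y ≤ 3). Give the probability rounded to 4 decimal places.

Finishing within 3 flips ⇔ at least 2 successes in the first 3. With X ~ Binomial(3, 0.73), P(Y ≤ 3) = 1 − P(X ≤ 1).
  k=0: C(3,0)·0.73^0·0.27^3 = 0.019683
  k=1: C(3,1)·0.73^1·0.27^2 = 0.159651
1 − 0.179334 = 0.820666

0.8207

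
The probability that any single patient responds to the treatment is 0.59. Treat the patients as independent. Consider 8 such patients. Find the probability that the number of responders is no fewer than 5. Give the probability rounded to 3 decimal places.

0.571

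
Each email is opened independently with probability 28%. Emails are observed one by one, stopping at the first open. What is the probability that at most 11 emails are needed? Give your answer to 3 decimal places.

Y = number of emails to the first success; geometric, p = 0.28.
P(Y ≤ 11) = 1 − (1−p)^11 = 1 − 0.02696 = 0.97304

0.973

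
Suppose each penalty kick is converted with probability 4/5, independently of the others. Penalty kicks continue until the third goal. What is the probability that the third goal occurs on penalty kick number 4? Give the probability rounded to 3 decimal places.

0.307

Y = trial on which the third success occurs; negative binomial, r=3, p=0.80.
P(Y=4) = C(3,2) · p^3 · (1−p)^1
= 3 · 0.512 · 0.2 = 0.30720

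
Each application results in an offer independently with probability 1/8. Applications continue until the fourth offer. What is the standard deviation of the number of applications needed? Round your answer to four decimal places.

Y = total applications until the fourth success; negative binomial with r=4, p=0.125.
SD(Y) = √[r(1−p)/p²] = √(224.000000) = 14.966630

14.9666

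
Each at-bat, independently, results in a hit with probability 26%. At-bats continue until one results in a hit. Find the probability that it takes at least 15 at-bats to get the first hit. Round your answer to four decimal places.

Y = number of at-bats to the first success; geometric, p = 0.26.
P(Y > 14) = P(first 14 all fail) = (1−p)^14 = 0.014765

0.0148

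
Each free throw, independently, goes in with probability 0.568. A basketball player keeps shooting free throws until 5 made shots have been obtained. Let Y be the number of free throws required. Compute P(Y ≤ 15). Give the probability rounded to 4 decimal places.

0.9819

Finishing within 15 free throws ⇔ at least 5 successes in the first 15. With X ~ Binomial(15, 0.568), P(Y ≤ 15) = 1 − P(X ≤ 4).
  k=0: C(15,0)·0.568^0·0.432^15 = 0.000003
  k=1: C(15,1)·0.568^1·0.432^14 = 0.000067
  k=2: C(15,2)·0.568^2·0.432^13 = 0.000618
  k=3: C(15,3)·0.568^3·0.432^12 = 0.003523
  k=4: C(15,4)·0.568^4·0.432^11 = 0.013895
1 − 0.018106 = 0.981894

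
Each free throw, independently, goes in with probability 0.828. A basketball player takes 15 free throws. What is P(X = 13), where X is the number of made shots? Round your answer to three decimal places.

0.267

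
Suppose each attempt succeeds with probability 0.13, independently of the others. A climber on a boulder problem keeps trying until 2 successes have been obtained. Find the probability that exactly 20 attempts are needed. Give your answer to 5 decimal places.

Y = trial on which the second success occurs; negative binomial, r=2, p=0.13.
P(Y=20) = C(19,1) · p^2 · (1−p)^18
= 19 · 0.0169 · 0.081535 = 0.0261810

0.02618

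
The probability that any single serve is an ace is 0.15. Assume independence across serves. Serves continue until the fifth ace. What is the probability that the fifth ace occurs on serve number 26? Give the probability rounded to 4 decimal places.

Y = trial on which the fifth success occurs; negative binomial, r=5, p=0.15.
P(Y=26) = C(25,4) · p^5 · (1−p)^21
= 12650 · 7.5937e-05 · 0.032946 = 0.031648

0.0316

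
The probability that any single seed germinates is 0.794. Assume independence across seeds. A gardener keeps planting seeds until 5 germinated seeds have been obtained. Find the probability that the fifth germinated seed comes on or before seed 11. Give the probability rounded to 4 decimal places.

0.9976

Finishing within 11 seeds ⇔ at least 5 successes in the first 11. With X ~ Binomial(11, 0.794), P(Y ≤ 11) = 1 − P(X ≤ 4).
  k=0: C(11,0)·0.794^0·0.206^11 = 0.000000
  k=1: C(11,1)·0.794^1·0.206^10 = 0.000001
  k=2: C(11,2)·0.794^2·0.206^9 = 0.000023
  k=3: C(11,3)·0.794^3·0.206^8 = 0.000268
  k=4: C(11,4)·0.794^4·0.206^7 = 0.002065
1 − 0.002357 = 0.997643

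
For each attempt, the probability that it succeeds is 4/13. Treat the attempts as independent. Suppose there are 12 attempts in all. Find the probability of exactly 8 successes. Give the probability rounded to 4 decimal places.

X ~ Binomial(n=12, p=0.307692).
P(X=8) = C(12,8) · p^8 · (1−p)^4
= 495 · 8.034e-05 · 0.22972 = 0.009136

0.0091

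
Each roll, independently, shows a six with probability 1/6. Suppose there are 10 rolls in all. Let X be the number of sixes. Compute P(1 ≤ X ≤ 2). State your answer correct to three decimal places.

0.614

X ~ Binomial(10, 0.166667); P(1 ≤ X ≤ 2) = Σ C(10,k) p^k (1−p)^(10−k) over k:
  k=1: C(10,1)·0.166667^1·0.833333^9 = 0.32301
  k=2: C(10,2)·0.166667^2·0.833333^8 = 0.29071
Total = 0.61372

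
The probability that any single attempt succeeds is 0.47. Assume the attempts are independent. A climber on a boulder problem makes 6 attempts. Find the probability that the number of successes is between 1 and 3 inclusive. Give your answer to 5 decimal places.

X ~ Binomial(6, 0.47); P(1 ≤ X ≤ 3) = Σ C(6,k) p^k (1−p)^(6−k) over k:
  k=1: C(6,1)·0.47^1·0.53^5 = 0.1179311
  k=2: C(6,2)·0.47^2·0.53^4 = 0.2614511
  k=3: C(6,3)·0.47^3·0.53^3 = 0.3091371
Total = 0.6885194

0.68852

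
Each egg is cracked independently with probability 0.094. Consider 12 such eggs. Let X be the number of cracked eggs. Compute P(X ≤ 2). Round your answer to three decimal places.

X ~ Binomial(12, 0.094); P(X ≤ 2) = Σ C(12,k) p^k (1−p)^(12−k) over k:
  k=0: C(12,0)·0.094^0·0.906^12 = 0.30587
  k=1: C(12,1)·0.094^1·0.906^11 = 0.38082
  k=2: C(12,2)·0.094^2·0.906^10 = 0.21731
Total = 0.90400

0.904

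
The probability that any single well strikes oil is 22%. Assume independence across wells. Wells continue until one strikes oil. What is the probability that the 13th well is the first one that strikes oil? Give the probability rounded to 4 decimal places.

0.0112

Geometric (trials to first success), p = 0.22.
P(Y = 13) = (1−p)^12 · p = 0.050715 · 0.22 = 0.011157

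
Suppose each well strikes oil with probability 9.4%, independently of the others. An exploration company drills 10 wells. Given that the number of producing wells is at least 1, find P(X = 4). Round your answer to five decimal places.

X ~ Binomial(10, 0.094). Want P(X=4 | X≥1) = P(X=4) / P(X≥1).
P(X=4) = C(10,4)·0.094^4·0.906^6 = 0.0090678
P(X≥1) = 1 − 0.3726336 = 0.6273664
Ratio = 0.0090678 / 0.6273664 = 0.0144537

0.01445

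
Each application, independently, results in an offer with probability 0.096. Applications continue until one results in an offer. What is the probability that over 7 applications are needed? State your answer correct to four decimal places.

Y = number of applications to the first success; geometric, p = 0.096.
P(Y > 7) = P(first 7 all fail) = (1−p)^7 = 0.493377

0.4934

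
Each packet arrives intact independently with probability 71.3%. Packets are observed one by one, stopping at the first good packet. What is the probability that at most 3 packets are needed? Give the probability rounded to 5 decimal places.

Y = number of packets to the first success; geometric, p = 0.713.
P(Y ≤ 3) = 1 − (1−p)^3 = 1 − 0.0236399 = 0.9763601

0.97636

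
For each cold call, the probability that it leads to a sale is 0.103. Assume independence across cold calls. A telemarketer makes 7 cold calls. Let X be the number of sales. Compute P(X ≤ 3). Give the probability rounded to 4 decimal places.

X ~ Binomial(7, 0.103); P(X ≤ 3) = Σ C(7,k) p^k (1−p)^(7−k) over k:
  k=0: C(7,0)·0.103^0·0.897^7 = 0.467248
  k=1: C(7,1)·0.103^1·0.897^6 = 0.375569
  k=2: C(7,2)·0.103^2·0.897^5 = 0.129377
  k=3: C(7,3)·0.103^3·0.897^4 = 0.024760
Total = 0.996953

0.9970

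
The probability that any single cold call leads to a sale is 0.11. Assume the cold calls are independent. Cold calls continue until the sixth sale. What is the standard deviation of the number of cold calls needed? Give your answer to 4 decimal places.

21.0077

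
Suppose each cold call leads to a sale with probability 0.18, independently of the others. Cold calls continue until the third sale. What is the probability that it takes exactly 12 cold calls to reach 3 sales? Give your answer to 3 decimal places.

0.054

Y = trial on which the third success occurs; negative binomial, r=3, p=0.18.
P(Y=12) = C(11,2) · p^3 · (1−p)^9
= 55 · 0.005832 · 0.16762 = 0.05377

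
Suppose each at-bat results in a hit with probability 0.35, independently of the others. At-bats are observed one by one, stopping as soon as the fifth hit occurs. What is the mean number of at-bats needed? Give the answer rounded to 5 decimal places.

Y = total at-bats until the fifth success; negative binomial with r=5, p=0.35.
E[Y] = r / p = 5 / 0.35 = 14.2857143

14.28571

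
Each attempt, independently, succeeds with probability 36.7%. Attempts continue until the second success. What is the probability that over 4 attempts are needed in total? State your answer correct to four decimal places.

0.5329

Needing more than 4 attempts ⇔ fewer than 2 successes in the first 4. With X ~ Binomial(4, 0.367), P(Y > 4) = P(X ≤ 1).
  k=0: C(4,0)·0.367^0·0.633^4 = 0.160552
  k=1: C(4,1)·0.367^1·0.633^3 = 0.372338
P(X ≤ 1) = 0.532890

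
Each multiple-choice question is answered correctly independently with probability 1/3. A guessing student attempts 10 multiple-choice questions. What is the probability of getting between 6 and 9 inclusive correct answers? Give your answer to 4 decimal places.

0.0765

X ~ Binomial(10, 0.333333); P(6 ≤ X ≤ 9) = Σ C(10,k) p^k (1−p)^(10−k) over k:
  k=6: C(10,6)·0.333333^6·0.666667^4 = 0.056902
  k=7: C(10,7)·0.333333^7·0.666667^3 = 0.016258
  k=8: C(10,8)·0.333333^8·0.666667^2 = 0.003048
  k=9: C(10,9)·0.333333^9·0.666667^1 = 0.000339
Total = 0.076547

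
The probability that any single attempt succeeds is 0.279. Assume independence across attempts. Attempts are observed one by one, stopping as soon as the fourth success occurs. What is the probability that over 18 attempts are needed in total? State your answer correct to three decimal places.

0.217

Needing more than 18 attempts ⇔ fewer than 4 successes in the first 18. With X ~ Binomial(18, 0.279), P(Y > 18) = P(X ≤ 3).
  k=0: C(18,0)·0.279^0·0.721^18 = 0.00277
  k=1: C(18,1)·0.279^1·0.721^17 = 0.01931
  k=2: C(18,2)·0.279^2·0.721^16 = 0.06351
  k=3: C(18,3)·0.279^3·0.721^15 = 0.13108
P(X ≤ 3) = 0.21667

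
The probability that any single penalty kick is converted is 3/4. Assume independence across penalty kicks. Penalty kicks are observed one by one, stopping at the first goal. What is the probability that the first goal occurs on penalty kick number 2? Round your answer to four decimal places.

0.1875

Geometric (trials to first success), p = 0.75.
P(Y = 2) = (1−p)^1 · p = 0.25 · 0.75 = 0.187500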